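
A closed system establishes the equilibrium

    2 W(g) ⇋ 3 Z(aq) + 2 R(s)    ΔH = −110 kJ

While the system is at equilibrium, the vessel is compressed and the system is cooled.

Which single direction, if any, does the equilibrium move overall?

right

Gas moles: reactants 2, products 0 (Δn_gas = -2). Compression shifts the system toward the side with fewer moles of gas — to the right.
The forward reaction is exothermic. Lowering T favours the exothermic direction — shift to the right.
All effects act in the same direction — net shift to the right.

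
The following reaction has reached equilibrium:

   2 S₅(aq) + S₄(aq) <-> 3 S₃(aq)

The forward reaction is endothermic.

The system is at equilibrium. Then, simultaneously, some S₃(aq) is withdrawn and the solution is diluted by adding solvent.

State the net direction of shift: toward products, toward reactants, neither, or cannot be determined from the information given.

right

Removing S₃ (aq), a product, drives the reaction to the right.
Dilution scales every aqueous concentration by the same factor. Δn_aq = 3 − 3 = 0, so Q is unchanged — no shift.
Only the nonzero effect(s) matter; the net shift is to the right.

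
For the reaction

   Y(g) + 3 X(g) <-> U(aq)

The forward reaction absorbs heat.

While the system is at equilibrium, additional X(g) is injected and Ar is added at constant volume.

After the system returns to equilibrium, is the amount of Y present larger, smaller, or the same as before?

decreases

Adding X (g), a reactant, drives the reaction to the right.
At constant volume, adding an inert gas leaves every reacting species' partial pressure unchanged, so Q is unchanged — no shift from this change.
The net shift is to the right. Y is a reactant, so its amount decreases.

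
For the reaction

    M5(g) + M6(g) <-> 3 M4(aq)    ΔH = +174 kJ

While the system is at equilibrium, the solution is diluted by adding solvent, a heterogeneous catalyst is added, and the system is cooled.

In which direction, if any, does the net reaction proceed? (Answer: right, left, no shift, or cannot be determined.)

cannot be determined

Dilution lowers every aqueous concentration by the same factor. Δn_aq = 3 − 0 = +3, so the system shifts toward the side with more dissolved moles — to the right.
A catalyst speeds both forward and reverse rates equally; it changes neither Q nor K — no shift from this change.
The forward reaction is endothermic. Lowering T favours the exothermic direction — shift to the left.
The individual effects push in opposite directions; without quantitative information the net direction cannot be determined.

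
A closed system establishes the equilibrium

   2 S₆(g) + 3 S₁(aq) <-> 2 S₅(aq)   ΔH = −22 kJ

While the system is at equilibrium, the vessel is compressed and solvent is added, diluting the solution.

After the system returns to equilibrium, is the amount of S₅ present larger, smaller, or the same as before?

Gas moles: reactants 2, products 0 (Δn_gas = -2). Compression shifts the system toward the side with fewer moles of gas — to the right.
Dilution lowers every aqueous concentration by the same factor. Δn_aq = 2 − 3 = -1, so the system shifts toward the side with more dissolved moles — to the left.
The two effects oppose each other, so the net shift — and hence the change in S₅ — cannot be determined from the given information.

cannot be determined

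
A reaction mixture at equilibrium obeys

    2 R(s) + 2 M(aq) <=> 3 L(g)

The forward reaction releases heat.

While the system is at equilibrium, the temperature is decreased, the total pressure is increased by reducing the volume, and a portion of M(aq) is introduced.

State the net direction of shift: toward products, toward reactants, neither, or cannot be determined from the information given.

The forward reaction is exothermic. Lowering T favours the exothermic direction — shift to the right.
Gas moles: reactants 0, products 3 (Δn_gas = +3). Compression shifts the system toward the side with fewer moles of gas — to the left.
Adding M (aq), a reactant, drives the reaction to the right.
The individual effects push in opposite directions; without quantitative information the net direction cannot be determined.

cannot be determined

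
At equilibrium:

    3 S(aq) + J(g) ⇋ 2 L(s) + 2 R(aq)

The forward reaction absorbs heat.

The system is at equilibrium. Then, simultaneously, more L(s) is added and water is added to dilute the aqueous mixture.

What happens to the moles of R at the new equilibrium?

L is a pure solid; its activity is 1 regardless of amount, so Q is unaffected — no shift from this change.
Dilution lowers every aqueous concentration by the same factor. Δn_aq = 2 − 3 = -1, so the system shifts toward the side with more dissolved moles — to the left.
The net shift is to the left. R is a product, so its amount decreases.

decreases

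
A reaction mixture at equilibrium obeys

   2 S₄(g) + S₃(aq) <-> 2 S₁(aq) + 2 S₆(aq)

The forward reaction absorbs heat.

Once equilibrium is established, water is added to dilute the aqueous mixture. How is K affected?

The equilibrium constant depends only on temperature. This perturbation may move the position of equilibrium, but since T is unchanged, K itself is unchanged.

unchanged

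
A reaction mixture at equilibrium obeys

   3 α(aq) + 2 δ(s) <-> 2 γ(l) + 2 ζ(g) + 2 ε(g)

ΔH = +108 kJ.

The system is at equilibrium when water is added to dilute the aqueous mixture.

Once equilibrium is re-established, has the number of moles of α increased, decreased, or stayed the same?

Dilution lowers every aqueous concentration by the same factor. Δn_aq = 0 − 3 = -3, so the system shifts toward the side with more dissolved moles — to the left.
The net shift is to the left. α is a reactant, so its amount increases.

increases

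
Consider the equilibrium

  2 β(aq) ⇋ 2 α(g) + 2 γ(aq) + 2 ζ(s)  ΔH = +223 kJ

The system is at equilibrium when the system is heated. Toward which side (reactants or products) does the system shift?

The forward reaction is endothermic. Raising T favours the endothermic direction — shift to the right.

right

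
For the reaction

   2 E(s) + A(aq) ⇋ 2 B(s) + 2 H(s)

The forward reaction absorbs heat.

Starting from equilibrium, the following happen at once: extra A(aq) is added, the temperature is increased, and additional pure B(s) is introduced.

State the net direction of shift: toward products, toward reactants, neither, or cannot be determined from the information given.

right

Adding A (aq), a reactant, drives the reaction to the right.
The forward reaction is endothermic. Raising T favours the endothermic direction — shift to the right.
B is a pure solid; its activity is 1 regardless of amount, so Q is unaffected — no shift from this change.
Only the nonzero effect(s) matter; the net shift is to the right.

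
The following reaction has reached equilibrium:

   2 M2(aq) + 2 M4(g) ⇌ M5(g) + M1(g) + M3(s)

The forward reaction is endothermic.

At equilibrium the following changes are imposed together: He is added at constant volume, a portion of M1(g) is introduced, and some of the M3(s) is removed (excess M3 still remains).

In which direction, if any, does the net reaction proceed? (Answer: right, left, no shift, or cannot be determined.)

At constant volume, adding an inert gas leaves every reacting species' partial pressure unchanged, so Q is unchanged — no shift from this change.
Adding M1 (g), a product, drives the reaction to the left.
M3 is a pure solid; its activity is 1 regardless of amount, so Q is unaffected — no shift from this change.
Only the nonzero effect(s) matter; the net shift is to the left.

left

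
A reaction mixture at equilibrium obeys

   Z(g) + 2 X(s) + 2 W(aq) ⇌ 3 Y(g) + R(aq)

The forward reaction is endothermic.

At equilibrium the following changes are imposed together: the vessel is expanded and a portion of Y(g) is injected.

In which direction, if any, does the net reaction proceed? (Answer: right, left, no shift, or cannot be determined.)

Gas moles: reactants 1, products 3 (Δn_gas = +2). Expansion shifts the system toward the side with more moles of gas — to the right.
Adding Y (g), a product, drives the reaction to the left.
The individual effects push in opposite directions; without quantitative information the net direction cannot be determined.

cannot be determined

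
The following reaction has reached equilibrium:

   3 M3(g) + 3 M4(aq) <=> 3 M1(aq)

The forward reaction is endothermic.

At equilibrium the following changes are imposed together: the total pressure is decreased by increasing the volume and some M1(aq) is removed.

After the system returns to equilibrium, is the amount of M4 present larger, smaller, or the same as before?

Gas moles: reactants 3, products 0 (Δn_gas = -3). Expansion shifts the system toward the side with more moles of gas — to the left.
Removing M1 (aq), a product, drives the reaction to the right.
The two effects oppose each other, so the net shift — and hence the change in M4 — cannot be determined from the given information.

cannot be determined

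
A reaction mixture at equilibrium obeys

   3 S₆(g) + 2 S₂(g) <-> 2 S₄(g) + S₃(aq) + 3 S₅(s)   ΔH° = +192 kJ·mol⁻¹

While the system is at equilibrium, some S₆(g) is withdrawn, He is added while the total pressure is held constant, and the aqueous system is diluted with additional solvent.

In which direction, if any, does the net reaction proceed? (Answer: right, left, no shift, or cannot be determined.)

Removing S₆ (g), a reactant, drives the reaction to the left.
Adding inert gas at constant total pressure expands the volume and lowers every reacting partial pressure. With Δn_gas = 2 − 5 = -3, Q moves away from K toward the side with fewer gas moles, so the system shifts toward the side with more gas moles — to the left.
Dilution lowers every aqueous concentration by the same factor. Δn_aq = 1 − 0 = +1, so the system shifts toward the side with more dissolved moles — to the right.
The individual effects push in opposite directions; without quantitative information the net direction cannot be determined.

cannot be determined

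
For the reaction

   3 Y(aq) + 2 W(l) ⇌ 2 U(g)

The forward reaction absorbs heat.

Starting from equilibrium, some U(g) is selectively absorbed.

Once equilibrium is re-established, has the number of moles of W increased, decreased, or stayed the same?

decreases

Removing U (g), a product, drives the reaction to the right.
The net shift is to the right. W is a reactant, so its amount decreases.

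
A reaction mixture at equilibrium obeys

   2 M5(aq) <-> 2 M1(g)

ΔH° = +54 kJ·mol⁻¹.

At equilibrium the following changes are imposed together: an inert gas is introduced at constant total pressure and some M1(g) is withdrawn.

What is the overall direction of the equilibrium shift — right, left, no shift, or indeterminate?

Adding inert gas at constant total pressure expands the volume and lowers every reacting partial pressure. With Δn_gas = 2 − 0 = +2, Q moves away from K toward the side with fewer gas moles, so the system shifts toward the side with more gas moles — to the right.
Removing M1 (g), a product, drives the reaction to the right.
All effects act in the same direction — net shift to the right.

right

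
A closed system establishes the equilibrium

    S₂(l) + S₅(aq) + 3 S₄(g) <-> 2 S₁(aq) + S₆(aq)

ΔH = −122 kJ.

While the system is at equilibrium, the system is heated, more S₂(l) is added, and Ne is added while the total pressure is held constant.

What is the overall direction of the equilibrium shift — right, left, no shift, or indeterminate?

The forward reaction is exothermic. Raising T favours the endothermic direction — shift to the left.
S₂ is a pure liquid; its activity is 1 regardless of amount, so Q is unaffected — no shift from this change.
Adding inert gas at constant total pressure expands the volume and lowers every reacting partial pressure. With Δn_gas = 0 − 3 = -3, Q moves away from K toward the side with fewer gas moles, so the system shifts toward the side with more gas moles — to the left.
Only the nonzero effect(s) matter; the net shift is to the left.

left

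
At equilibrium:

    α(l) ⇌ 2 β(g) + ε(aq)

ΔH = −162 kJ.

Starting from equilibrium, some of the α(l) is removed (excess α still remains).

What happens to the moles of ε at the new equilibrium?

unchanged

α is a pure liquid; its activity is 1 regardless of amount, so Q is unaffected — no shift from this change.
No net shift occurs, so the amount of ε is unchanged.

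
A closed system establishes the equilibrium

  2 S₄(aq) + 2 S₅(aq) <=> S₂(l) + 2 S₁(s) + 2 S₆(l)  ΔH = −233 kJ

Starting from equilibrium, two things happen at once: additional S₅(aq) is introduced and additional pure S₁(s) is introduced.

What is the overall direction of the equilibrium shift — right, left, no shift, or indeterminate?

Adding S₅ (aq), a reactant, drives the reaction to the right.
S₁ is a pure solid; its activity is 1 regardless of amount, so Q is unaffected — no shift from this change.
Only the nonzero effect(s) matter; the net shift is to the right.

right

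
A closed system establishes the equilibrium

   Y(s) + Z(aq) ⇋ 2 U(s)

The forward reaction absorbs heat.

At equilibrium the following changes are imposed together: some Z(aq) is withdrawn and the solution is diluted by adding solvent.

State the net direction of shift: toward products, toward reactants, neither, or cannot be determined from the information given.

left

Removing Z (aq), a reactant, drives the reaction to the left.
Dilution lowers every aqueous concentration by the same factor. Δn_aq = 0 − 1 = -1, so the system shifts toward the side with more dissolved moles — to the left.
All effects act in the same direction — net shift to the left.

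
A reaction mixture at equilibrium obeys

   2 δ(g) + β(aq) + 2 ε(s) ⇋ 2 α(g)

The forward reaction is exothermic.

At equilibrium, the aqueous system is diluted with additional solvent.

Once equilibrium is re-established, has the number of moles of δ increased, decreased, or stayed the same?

Dilution lowers every aqueous concentration by the same factor. Δn_aq = 0 − 1 = -1, so the system shifts toward the side with more dissolved moles — to the left.
The net shift is to the left. δ is a reactant, so its amount increases.

increases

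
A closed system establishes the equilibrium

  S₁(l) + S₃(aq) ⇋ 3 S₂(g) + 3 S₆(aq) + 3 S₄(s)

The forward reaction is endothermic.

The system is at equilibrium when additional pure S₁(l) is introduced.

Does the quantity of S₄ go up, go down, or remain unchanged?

unchanged

S₁ is a pure liquid; its activity is 1 regardless of amount, so Q is unaffected — no shift from this change.
No net shift occurs, so the amount of S₄ is unchanged.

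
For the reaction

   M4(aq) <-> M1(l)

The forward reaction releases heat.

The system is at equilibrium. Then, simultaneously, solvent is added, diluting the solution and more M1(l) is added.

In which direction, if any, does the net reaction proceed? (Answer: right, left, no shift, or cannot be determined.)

Dilution lowers every aqueous concentration by the same factor. Δn_aq = 0 − 1 = -1, so the system shifts toward the side with more dissolved moles — to the left.
M1 is a pure liquid; its activity is 1 regardless of amount, so Q is unaffected — no shift from this change.
Only the nonzero effect(s) matter; the net shift is to the left.

left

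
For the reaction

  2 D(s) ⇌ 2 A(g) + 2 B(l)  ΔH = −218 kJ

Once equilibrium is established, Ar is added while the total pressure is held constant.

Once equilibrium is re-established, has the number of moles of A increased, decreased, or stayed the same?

Adding inert gas at constant total pressure expands the volume and lowers every reacting partial pressure. With Δn_gas = 2 − 0 = +2, Q moves away from K toward the side with fewer gas moles, so the system shifts toward the side with more gas moles — to the right.
The net shift is to the right. A is a product, so its amount increases.

increases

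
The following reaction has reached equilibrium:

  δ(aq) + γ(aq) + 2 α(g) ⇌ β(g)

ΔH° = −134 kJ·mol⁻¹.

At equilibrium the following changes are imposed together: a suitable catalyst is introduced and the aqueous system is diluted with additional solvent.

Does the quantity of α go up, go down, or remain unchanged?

A catalyst speeds both forward and reverse rates equally; it changes neither Q nor K — no shift from this change.
Dilution lowers every aqueous concentration by the same factor. Δn_aq = 0 − 2 = -2, so the system shifts toward the side with more dissolved moles — to the left.
The net shift is to the left. α is a reactant, so its amount increases.

increases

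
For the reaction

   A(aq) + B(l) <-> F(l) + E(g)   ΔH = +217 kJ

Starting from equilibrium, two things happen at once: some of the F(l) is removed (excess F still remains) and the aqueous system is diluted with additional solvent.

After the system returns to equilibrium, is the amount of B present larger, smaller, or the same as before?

increases

F is a pure liquid; its activity is 1 regardless of amount, so Q is unaffected — no shift from this change.
Dilution lowers every aqueous concentration by the same factor. Δn_aq = 0 − 1 = -1, so the system shifts toward the side with more dissolved moles — to the left.
The net shift is to the left. B is a reactant, so its amount increases.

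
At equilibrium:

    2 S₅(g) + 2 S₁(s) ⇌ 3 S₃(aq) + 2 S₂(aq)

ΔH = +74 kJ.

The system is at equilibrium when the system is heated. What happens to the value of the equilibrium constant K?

K depends on temperature via the van 't Hoff relation. The forward reaction is endothermic, so raising T increases K.

increases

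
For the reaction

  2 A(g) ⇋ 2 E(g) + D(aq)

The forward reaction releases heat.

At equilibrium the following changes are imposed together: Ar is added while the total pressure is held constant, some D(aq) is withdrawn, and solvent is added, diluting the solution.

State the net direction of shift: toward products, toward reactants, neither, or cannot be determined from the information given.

Adding inert gas at constant total pressure expands the volume, scaling every reacting partial pressure by the same factor. Δn_gas = 2 − 2 = 0, so Q is unchanged — no shift.
Removing D (aq), a product, drives the reaction to the right.
Dilution lowers every aqueous concentration by the same factor. Δn_aq = 1 − 0 = +1, so the system shifts toward the side with more dissolved moles — to the right.
Only the nonzero effect(s) matter; the net shift is to the right.

right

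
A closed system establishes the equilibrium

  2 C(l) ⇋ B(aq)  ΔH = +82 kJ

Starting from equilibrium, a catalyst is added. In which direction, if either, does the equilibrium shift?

no shift

A catalyst speeds both forward and reverse rates equally; it changes neither Q nor K — no shift from this change.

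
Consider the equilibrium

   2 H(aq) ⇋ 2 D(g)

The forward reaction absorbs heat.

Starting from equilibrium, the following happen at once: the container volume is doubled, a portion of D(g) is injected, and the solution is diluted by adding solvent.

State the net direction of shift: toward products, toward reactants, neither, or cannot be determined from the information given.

Gas moles: reactants 0, products 2 (Δn_gas = +2). Expansion shifts the system toward the side with more moles of gas — to the right.
Adding D (g), a product, drives the reaction to the left.
Dilution lowers every aqueous concentration by the same factor. Δn_aq = 0 − 2 = -2, so the system shifts toward the side with more dissolved moles — to the left.
The individual effects push in opposite directions; without quantitative information the net direction cannot be determined.

cannot be determined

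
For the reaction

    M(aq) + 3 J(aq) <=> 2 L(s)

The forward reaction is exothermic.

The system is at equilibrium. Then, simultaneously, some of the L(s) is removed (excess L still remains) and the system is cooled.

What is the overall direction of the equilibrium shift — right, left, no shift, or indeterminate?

right

L is a pure solid; its activity is 1 regardless of amount, so Q is unaffected — no shift from this change.
The forward reaction is exothermic. Lowering T favours the exothermic direction — shift to the right.
Only the nonzero effect(s) matter; the net shift is to the right.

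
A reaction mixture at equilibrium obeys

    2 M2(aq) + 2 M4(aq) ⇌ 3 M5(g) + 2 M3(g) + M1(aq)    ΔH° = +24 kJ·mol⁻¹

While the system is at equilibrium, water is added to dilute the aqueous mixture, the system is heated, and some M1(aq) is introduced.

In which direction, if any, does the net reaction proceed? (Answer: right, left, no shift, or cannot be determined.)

Dilution lowers every aqueous concentration by the same factor. Δn_aq = 1 − 4 = -3, so the system shifts toward the side with more dissolved moles — to the left.
The forward reaction is endothermic. Raising T favours the endothermic direction — shift to the right.
Adding M1 (aq), a product, drives the reaction to the left.
The individual effects push in opposite directions; without quantitative information the net direction cannot be determined.

cannot be determined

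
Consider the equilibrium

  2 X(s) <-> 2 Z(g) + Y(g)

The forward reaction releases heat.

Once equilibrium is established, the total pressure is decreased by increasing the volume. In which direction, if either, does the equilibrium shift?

Gas moles: reactants 0, products 3 (Δn_gas = +3). Expansion shifts the system toward the side with more moles of gas — to the right.

right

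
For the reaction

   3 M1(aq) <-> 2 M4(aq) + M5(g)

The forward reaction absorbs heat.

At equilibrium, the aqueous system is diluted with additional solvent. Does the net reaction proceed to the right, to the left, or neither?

Dilution lowers every aqueous concentration by the same factor. Δn_aq = 2 − 3 = -1, so the system shifts toward the side with more dissolved moles — to the left.

left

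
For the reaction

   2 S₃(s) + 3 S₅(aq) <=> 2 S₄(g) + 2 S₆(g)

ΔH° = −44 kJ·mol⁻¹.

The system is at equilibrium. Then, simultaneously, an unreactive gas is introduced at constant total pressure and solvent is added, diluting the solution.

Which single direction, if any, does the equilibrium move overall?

Adding inert gas at constant total pressure expands the volume and lowers every reacting partial pressure. With Δn_gas = 4 − 0 = +4, Q moves away from K toward the side with fewer gas moles, so the system shifts toward the side with more gas moles — to the right.
Dilution lowers every aqueous concentration by the same factor. Δn_aq = 0 − 3 = -3, so the system shifts toward the side with more dissolved moles — to the left.
The individual effects push in opposite directions; without quantitative information the net direction cannot be determined.

cannot be determined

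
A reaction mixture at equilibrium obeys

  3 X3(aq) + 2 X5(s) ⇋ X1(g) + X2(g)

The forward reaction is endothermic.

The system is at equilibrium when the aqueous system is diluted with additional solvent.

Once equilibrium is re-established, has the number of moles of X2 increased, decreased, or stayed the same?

Dilution lowers every aqueous concentration by the same factor. Δn_aq = 0 − 3 = -3, so the system shifts toward the side with more dissolved moles — to the left.
The net shift is to the left. X2 is a product, so its amount decreases.

decreases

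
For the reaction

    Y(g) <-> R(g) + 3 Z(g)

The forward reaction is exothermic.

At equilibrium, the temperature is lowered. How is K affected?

increases

K depends on temperature via the van 't Hoff relation. The forward reaction is exothermic, so lowering T increases K.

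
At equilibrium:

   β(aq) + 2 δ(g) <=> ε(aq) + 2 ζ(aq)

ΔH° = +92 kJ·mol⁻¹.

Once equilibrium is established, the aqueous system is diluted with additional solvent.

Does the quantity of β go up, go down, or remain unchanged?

Dilution lowers every aqueous concentration by the same factor. Δn_aq = 3 − 1 = +2, so the system shifts toward the side with more dissolved moles — to the right.
The net shift is to the right. β is a reactant, so its amount decreases.

decreases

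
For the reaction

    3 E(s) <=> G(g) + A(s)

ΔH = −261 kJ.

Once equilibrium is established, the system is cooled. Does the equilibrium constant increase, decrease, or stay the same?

increases

K depends on temperature via the van 't Hoff relation. The forward reaction is exothermic, so lowering T increases K.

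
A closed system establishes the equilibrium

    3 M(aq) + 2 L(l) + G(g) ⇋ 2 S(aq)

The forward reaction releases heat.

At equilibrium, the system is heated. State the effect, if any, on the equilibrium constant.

K depends on temperature via the van 't Hoff relation. The forward reaction is exothermic, so raising T decreases K.

decreases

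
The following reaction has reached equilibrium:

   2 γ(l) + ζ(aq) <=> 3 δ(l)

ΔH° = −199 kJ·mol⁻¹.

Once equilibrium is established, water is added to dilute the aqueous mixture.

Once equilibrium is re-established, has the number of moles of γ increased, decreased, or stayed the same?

Dilution lowers every aqueous concentration by the same factor. Δn_aq = 0 − 1 = -1, so the system shifts toward the side with more dissolved moles — to the left.
The net shift is to the left. γ is a reactant, so its amount increases.

increases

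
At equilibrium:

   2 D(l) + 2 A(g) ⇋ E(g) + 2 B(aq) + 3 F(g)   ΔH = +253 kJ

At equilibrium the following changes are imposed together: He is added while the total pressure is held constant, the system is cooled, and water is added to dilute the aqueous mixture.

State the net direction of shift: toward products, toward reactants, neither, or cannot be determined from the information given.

cannot be determined

Adding inert gas at constant total pressure expands the volume and lowers every reacting partial pressure. With Δn_gas = 4 − 2 = +2, Q moves away from K toward the side with fewer gas moles, so the system shifts toward the side with more gas moles — to the right.
The forward reaction is endothermic. Lowering T favours the exothermic direction — shift to the left.
Dilution lowers every aqueous concentration by the same factor. Δn_aq = 2 − 0 = +2, so the system shifts toward the side with more dissolved moles — to the right.
The individual effects push in opposite directions; without quantitative information the net direction cannot be determined.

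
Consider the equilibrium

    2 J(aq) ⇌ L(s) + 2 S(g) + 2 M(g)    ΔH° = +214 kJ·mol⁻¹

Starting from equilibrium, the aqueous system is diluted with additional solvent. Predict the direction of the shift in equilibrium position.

Dilution lowers every aqueous concentration by the same factor. Δn_aq = 0 − 2 = -2, so the system shifts toward the side with more dissolved moles — to the left.

left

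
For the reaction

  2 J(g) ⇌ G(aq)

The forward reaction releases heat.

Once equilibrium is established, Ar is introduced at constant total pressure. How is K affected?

unchanged

The equilibrium constant depends only on temperature. This perturbation may move the position of equilibrium, but since T is unchanged, K itself is unchanged.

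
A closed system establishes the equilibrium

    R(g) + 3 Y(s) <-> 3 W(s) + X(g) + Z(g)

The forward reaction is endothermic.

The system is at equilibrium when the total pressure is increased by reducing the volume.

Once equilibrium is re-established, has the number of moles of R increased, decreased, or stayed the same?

Gas moles: reactants 1, products 2 (Δn_gas = +1). Compression shifts the system toward the side with fewer moles of gas — to the left.
The net shift is to the left. R is a reactant, so its amount increases.

increases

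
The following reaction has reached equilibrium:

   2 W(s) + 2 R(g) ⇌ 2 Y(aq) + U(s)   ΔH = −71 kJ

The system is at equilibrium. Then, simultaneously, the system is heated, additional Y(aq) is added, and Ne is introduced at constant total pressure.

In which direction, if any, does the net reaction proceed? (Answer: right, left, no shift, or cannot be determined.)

left

The forward reaction is exothermic. Raising T favours the endothermic direction — shift to the left.
Adding Y (aq), a product, drives the reaction to the left.
Adding inert gas at constant total pressure expands the volume and lowers every reacting partial pressure. With Δn_gas = 0 − 2 = -2, Q moves away from K toward the side with fewer gas moles, so the system shifts toward the side with more gas moles — to the left.
All effects act in the same direction — net shift to the left.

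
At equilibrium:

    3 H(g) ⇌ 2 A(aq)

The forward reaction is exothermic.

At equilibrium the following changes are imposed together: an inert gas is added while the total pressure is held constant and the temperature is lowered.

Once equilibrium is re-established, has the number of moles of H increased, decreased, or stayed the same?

cannot be determined

Adding inert gas at constant total pressure expands the volume and lowers every reacting partial pressure. With Δn_gas = 0 − 3 = -3, Q moves away from K toward the side with fewer gas moles, so the system shifts toward the side with more gas moles — to the left.
The forward reaction is exothermic. Lowering T favours the exothermic direction — shift to the right.
The two effects oppose each other, so the net shift — and hence the change in H — cannot be determined from the given information.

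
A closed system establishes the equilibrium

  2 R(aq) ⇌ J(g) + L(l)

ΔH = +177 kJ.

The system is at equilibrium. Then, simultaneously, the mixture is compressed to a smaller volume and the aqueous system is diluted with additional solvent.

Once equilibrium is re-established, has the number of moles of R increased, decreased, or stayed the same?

Gas moles: reactants 0, products 1 (Δn_gas = +1). Compression shifts the system toward the side with fewer moles of gas — to the left.
Dilution lowers every aqueous concentration by the same factor. Δn_aq = 0 − 2 = -2, so the system shifts toward the side with more dissolved moles — to the left.
The net shift is to the left. R is a reactant, so its amount increases.

increases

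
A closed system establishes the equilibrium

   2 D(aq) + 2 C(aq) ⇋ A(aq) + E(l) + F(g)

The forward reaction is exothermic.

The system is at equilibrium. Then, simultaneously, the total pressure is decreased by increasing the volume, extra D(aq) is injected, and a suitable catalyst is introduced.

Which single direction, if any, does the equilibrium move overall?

Gas moles: reactants 0, products 1 (Δn_gas = +1). Expansion shifts the system toward the side with more moles of gas — to the right.
Adding D (aq), a reactant, drives the reaction to the right.
A catalyst speeds both forward and reverse rates equally; it changes neither Q nor K — no shift from this change.
Only the nonzero effect(s) matter; the net shift is to the right.

right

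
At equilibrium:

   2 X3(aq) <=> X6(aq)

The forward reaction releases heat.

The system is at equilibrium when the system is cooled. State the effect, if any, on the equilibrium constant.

increases

K depends on temperature via the van 't Hoff relation. The forward reaction is exothermic, so lowering T increases K.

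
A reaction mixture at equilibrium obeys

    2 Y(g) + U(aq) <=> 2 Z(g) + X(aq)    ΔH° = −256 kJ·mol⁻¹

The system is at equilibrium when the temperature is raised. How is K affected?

decreases

K depends on temperature via the van 't Hoff relation. The forward reaction is exothermic, so raising T decreases K.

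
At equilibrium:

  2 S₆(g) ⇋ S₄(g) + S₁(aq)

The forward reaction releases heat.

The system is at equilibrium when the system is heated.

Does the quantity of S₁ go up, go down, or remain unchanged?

decreases

The forward reaction is exothermic. Raising T favours the endothermic direction — shift to the left.
The net shift is to the left. S₁ is a product, so its amount decreases.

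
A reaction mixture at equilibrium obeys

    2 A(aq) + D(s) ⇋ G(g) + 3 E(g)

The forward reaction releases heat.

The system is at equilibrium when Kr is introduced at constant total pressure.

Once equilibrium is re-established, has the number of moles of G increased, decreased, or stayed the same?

Adding inert gas at constant total pressure expands the volume and lowers every reacting partial pressure. With Δn_gas = 4 − 0 = +4, Q moves away from K toward the side with fewer gas moles, so the system shifts toward the side with more gas moles — to the right.
The net shift is to the right. G is a product, so its amount increases.

increases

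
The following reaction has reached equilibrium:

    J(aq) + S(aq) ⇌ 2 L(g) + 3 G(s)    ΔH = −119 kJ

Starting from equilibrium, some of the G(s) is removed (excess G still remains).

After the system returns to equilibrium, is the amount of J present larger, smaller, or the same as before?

G is a pure solid; its activity is 1 regardless of amount, so Q is unaffected — no shift from this change.
No net shift occurs, so the amount of J is unchanged.

unchanged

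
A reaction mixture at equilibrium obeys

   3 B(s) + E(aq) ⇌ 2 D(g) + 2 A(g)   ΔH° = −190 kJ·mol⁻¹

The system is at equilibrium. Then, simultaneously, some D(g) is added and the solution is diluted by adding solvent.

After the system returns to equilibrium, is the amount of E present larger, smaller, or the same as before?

increases

Adding D (g), a product, drives the reaction to the left.
Dilution lowers every aqueous concentration by the same factor. Δn_aq = 0 − 1 = -1, so the system shifts toward the side with more dissolved moles — to the left.
The net shift is to the left. E is a reactant, so its amount increases.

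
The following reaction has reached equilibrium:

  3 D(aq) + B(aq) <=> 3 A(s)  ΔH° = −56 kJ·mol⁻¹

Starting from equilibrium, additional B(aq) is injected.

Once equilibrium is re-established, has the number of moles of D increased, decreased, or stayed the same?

Adding B (aq), a reactant, drives the reaction to the right.
The net shift is to the right. D is a reactant, so its amount decreases.

decreases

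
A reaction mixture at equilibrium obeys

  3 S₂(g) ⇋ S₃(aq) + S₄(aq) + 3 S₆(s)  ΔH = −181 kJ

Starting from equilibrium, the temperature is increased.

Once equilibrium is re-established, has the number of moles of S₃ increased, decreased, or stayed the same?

decreases

The forward reaction is exothermic. Raising T favours the endothermic direction — shift to the left.
The net shift is to the left. S₃ is a product, so its amount decreases.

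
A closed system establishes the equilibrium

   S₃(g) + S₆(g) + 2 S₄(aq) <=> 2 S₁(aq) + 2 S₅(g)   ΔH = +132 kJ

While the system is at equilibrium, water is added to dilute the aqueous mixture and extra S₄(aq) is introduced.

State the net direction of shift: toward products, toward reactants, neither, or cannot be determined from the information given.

Dilution scales every aqueous concentration by the same factor. Δn_aq = 2 − 2 = 0, so Q is unchanged — no shift.
Adding S₄ (aq), a reactant, drives the reaction to the right.
Only the nonzero effect(s) matter; the net shift is to the right.

right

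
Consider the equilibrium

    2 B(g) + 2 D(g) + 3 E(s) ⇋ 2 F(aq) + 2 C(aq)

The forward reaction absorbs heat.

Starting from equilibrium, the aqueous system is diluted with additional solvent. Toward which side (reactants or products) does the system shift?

Dilution lowers every aqueous concentration by the same factor. Δn_aq = 4 − 0 = +4, so the system shifts toward the side with more dissolved moles — to the right.

right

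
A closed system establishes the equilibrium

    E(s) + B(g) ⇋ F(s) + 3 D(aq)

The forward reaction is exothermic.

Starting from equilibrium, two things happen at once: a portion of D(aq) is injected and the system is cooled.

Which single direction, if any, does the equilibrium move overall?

Adding D (aq), a product, drives the reaction to the left.
The forward reaction is exothermic. Lowering T favours the exothermic direction — shift to the right.
The individual effects push in opposite directions; without quantitative information the net direction cannot be determined.

cannot be determined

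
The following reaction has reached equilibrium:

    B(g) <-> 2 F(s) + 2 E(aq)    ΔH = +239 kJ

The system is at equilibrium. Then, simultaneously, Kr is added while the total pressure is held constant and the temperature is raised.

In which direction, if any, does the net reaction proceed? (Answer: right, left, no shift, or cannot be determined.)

Adding inert gas at constant total pressure expands the volume and lowers every reacting partial pressure. With Δn_gas = 0 − 1 = -1, Q moves away from K toward the side with fewer gas moles, so the system shifts toward the side with more gas moles — to the left.
The forward reaction is endothermic. Raising T favours the endothermic direction — shift to the right.
The individual effects push in opposite directions; without quantitative information the net direction cannot be determined.

cannot be determined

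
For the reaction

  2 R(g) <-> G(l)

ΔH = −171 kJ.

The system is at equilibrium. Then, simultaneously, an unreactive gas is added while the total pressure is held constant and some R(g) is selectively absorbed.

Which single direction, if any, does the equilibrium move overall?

left

Adding inert gas at constant total pressure expands the volume and lowers every reacting partial pressure. With Δn_gas = 0 − 2 = -2, Q moves away from K toward the side with fewer gas moles, so the system shifts toward the side with more gas moles — to the left.
Removing R (g), a reactant, drives the reaction to the left.
All effects act in the same direction — net shift to the left.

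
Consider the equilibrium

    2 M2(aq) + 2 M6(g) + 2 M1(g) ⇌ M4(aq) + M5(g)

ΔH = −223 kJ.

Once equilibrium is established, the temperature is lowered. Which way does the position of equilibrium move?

right

The forward reaction is exothermic. Lowering T favours the exothermic direction — shift to the right.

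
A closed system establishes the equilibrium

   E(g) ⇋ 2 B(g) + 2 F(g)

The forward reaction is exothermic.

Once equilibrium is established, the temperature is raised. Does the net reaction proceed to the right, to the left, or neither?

The forward reaction is exothermic. Raising T favours the endothermic direction — shift to the left.

left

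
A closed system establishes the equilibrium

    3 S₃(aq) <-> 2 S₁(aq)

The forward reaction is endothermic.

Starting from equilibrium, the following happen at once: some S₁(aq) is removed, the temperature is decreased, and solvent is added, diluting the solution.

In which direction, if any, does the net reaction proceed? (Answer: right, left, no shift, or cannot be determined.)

Removing S₁ (aq), a product, drives the reaction to the right.
The forward reaction is endothermic. Lowering T favours the exothermic direction — shift to the left.
Dilution lowers every aqueous concentration by the same factor. Δn_aq = 2 − 3 = -1, so the system shifts toward the side with more dissolved moles — to the left.
The individual effects push in opposite directions; without quantitative information the net direction cannot be determined.

cannot be determined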